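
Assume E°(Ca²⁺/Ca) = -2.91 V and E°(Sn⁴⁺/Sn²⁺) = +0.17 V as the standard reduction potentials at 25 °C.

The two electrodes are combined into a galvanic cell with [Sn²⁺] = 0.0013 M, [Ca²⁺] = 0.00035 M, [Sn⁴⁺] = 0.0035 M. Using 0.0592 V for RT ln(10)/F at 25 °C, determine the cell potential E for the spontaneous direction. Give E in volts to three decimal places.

Sn⁴⁺/Sn²⁺ is the cathode (higher E°), Ca²⁺/Ca the anode: E°cell = +0.17 − (-2.91) = +3.08 V, n = 2.
Overall: Sn⁴⁺(aq) + Ca(s) → Sn²⁺(aq) + Ca²⁺(aq)
Q = [Sn²⁺]·[Ca²⁺] / ([Sn⁴⁺]); log Q = -3.886.
E = E° − (0.0592/n) log Q = +3.08 − (0.0592/2)(-3.886) = +3.195 V.

+3.195 V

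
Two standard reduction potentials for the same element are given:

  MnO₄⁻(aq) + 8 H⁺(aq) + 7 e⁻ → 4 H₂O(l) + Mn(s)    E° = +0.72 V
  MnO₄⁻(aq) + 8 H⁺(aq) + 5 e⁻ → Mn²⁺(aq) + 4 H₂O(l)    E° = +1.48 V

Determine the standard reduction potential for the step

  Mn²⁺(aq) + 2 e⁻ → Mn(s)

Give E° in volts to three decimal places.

-1.180 V

Sequential free energies add, so n₃E°₃ = n₁E°₁ + n₂E°₂.
With n₃ = 7, and the known step contributing 5×(+1.48) V, the unknown satisfies 2·E° = 7×(+0.72) − 5×(+1.48) = -2.360.
E° = -2.360 / 2 = -1.180 V.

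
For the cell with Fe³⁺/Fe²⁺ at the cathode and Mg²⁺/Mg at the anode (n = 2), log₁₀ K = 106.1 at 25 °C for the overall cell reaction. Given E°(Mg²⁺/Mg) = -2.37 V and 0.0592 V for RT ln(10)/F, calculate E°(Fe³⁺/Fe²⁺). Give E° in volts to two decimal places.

E°cell = (0.0592/n)·log K = (0.0592/2)(106.1) = +3.141 V.
Since Fe³⁺/Fe²⁺ is the cathode and Mg²⁺/Mg the anode, E°cell = E°(Fe³⁺/Fe²⁺) − E°(Mg²⁺/Mg).
So E°(Fe³⁺/Fe²⁺) = E°cell + E°(Mg²⁺/Mg) = +3.141 + (-2.37) = +0.77 V.

+0.77 V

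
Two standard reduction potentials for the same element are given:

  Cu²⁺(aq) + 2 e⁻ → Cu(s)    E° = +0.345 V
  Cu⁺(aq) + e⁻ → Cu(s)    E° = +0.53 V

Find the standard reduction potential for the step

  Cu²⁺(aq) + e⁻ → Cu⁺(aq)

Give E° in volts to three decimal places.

Sequential free energies add, so n₃E°₃ = n₁E°₁ + n₂E°₂.
With n₃ = 2, and the known step contributing 1×(+0.53) V, the unknown satisfies 1·E° = 2×(+0.345) − 1×(+0.53) = +0.160.
E° = +0.160 / 1 = +0.160 V.

+0.160 V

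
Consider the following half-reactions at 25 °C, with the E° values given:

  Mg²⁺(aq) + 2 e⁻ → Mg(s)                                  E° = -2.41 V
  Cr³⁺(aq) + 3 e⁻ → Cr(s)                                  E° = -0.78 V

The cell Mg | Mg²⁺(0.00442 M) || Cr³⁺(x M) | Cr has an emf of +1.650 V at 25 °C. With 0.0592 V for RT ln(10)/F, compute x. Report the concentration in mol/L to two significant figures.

0.0030 M

Cr³⁺/Cr is the cathode, Mg²⁺/Mg the anode: E°cell = +1.63 V, n = 6.
Overall reaction: 2 Cr³⁺(aq) + 3 Mg(s) → 2 Cr(s) + 3 Mg²⁺(aq); Q = [Mg²⁺]^3/[Cr³⁺]^2.
From E = E° − (0.0592/n) log Q: log Q = (E° − E)·n/0.0592 = (+1.63 − (+1.650))·6/0.0592 = -2.0270.
So 2·log[Cr³⁺] = 3·log(0.00442) − log Q = -7.0637 − (-2.0270) = -5.0367; log[Cr³⁺] = -5.0367 / 2 = -2.5183; [Cr³⁺] = 10^(-2.5183) ≈ 0.0030 M.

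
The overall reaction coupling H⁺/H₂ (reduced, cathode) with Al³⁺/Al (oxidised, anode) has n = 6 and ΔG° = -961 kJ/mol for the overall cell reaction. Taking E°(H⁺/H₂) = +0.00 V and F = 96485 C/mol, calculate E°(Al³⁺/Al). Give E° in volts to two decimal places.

E°cell = −ΔG°/(nF) = −(-961×10³)/((6)(96485)) = +1.660 V.
Since H⁺/H₂ is the cathode and Al³⁺/Al the anode, E°cell = E°(H⁺/H₂) − E°(Al³⁺/Al).
So E°(Al³⁺/Al) = E°(H⁺/H₂) − E°cell = (+0.00) − (+1.660) = -1.66 V.

-1.66 V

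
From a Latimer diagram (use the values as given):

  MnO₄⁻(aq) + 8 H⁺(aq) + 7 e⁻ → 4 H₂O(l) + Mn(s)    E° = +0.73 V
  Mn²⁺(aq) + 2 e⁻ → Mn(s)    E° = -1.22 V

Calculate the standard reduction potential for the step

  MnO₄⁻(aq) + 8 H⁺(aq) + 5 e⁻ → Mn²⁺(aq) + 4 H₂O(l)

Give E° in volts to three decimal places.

Sequential free energies add, so n₃E°₃ = n₁E°₁ + n₂E°₂.
With n₃ = 7, and the known step contributing 2×(-1.22) V, the unknown satisfies 5·E° = 7×(+0.73) − 2×(-1.22) = +7.550.
E° = +7.550 / 5 = +1.510 V.

+1.510 V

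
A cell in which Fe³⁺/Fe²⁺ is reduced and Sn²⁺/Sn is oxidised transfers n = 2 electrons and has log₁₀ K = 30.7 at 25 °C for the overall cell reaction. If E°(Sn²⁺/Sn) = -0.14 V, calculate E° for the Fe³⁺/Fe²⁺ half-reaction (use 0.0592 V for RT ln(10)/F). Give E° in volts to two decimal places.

+0.77 V

E°cell = (0.0592/n)·log K = (0.0592/2)(30.7) = +0.909 V.
Since Fe³⁺/Fe²⁺ is the cathode and Sn²⁺/Sn the anode, E°cell = E°(Fe³⁺/Fe²⁺) − E°(Sn²⁺/Sn).
So E°(Fe³⁺/Fe²⁺) = E°cell + E°(Sn²⁺/Sn) = +0.909 + (-0.14) = +0.77 V.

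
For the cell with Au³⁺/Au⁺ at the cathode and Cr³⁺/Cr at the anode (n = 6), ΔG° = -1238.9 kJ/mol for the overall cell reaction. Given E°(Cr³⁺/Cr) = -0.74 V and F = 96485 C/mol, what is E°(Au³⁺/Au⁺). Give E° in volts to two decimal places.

+1.40 V

E°cell = −ΔG°/(nF) = −(-1238.9×10³)/((6)(96485)) = +2.140 V.
Since Au³⁺/Au⁺ is the cathode and Cr³⁺/Cr the anode, E°cell = E°(Au³⁺/Au⁺) − E°(Cr³⁺/Cr).
So E°(Au³⁺/Au⁺) = E°cell + E°(Cr³⁺/Cr) = +2.140 + (-0.74) = +1.40 V.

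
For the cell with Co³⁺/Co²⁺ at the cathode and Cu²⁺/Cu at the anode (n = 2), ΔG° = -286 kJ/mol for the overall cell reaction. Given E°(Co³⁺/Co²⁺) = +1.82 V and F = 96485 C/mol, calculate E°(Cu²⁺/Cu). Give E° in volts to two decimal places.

E°cell = −ΔG°/(nF) = −(-286×10³)/((2)(96485)) = +1.482 V.
Since Co³⁺/Co²⁺ is the cathode and Cu²⁺/Cu the anode, E°cell = E°(Co³⁺/Co²⁺) − E°(Cu²⁺/Cu).
So E°(Cu²⁺/Cu) = E°(Co³⁺/Co²⁺) − E°cell = (+1.82) − (+1.482) = +0.34 V.

+0.34 V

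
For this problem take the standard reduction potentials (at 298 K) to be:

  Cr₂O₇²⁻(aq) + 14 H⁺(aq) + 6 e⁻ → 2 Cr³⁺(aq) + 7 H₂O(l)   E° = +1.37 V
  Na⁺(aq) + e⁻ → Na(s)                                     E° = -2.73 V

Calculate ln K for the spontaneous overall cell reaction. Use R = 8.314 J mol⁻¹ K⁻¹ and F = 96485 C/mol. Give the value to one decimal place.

958.0

Cathode: Cr₂O₇²⁻/Cr³⁺; anode: Na⁺/Na. E°cell = (+1.37) − (-2.73) = +4.10 V, with n = 6.
ΔG° = −nFE° = −RT ln K, so ln K = nFE°/(RT) = (6)(96485)(+4.10) / ((8.314)(298)) = 958.007.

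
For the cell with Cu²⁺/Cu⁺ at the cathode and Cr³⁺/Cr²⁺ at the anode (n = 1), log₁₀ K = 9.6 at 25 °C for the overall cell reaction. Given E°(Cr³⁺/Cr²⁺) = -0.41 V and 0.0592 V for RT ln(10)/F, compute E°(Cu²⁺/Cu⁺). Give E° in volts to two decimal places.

E°cell = (0.0592/n)·log K = (0.0592/1)(9.6) = +0.568 V.
Since Cu²⁺/Cu⁺ is the cathode and Cr³⁺/Cr²⁺ the anode, E°cell = E°(Cu²⁺/Cu⁺) − E°(Cr³⁺/Cr²⁺).
So E°(Cu²⁺/Cu⁺) = E°cell + E°(Cr³⁺/Cr²⁺) = +0.568 + (-0.41) = +0.16 V.

+0.16 V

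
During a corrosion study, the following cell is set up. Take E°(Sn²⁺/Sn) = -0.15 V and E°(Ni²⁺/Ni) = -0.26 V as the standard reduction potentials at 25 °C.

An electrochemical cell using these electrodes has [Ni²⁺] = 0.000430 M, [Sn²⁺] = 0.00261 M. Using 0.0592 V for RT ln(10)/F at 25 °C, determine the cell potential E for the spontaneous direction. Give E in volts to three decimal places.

Sn²⁺/Sn is the cathode (higher E°), Ni²⁺/Ni the anode: E°cell = -0.15 − (-0.26) = +0.11 V, n = 2.
Overall: Sn²⁺(aq) + Ni(s) → Sn(s) + Ni²⁺(aq)
Q = [Ni²⁺] / ([Sn²⁺]); log Q = -0.783.
E = E° − (0.0592/n) log Q = +0.11 − (0.0592/2)(-0.783) = +0.133 V.

+0.133 V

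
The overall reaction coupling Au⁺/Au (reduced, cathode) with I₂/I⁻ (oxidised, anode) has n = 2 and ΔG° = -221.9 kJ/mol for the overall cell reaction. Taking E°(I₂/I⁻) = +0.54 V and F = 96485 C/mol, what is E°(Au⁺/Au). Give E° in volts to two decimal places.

+1.69 V

E°cell = −ΔG°/(nF) = −(-221.9×10³)/((2)(96485)) = +1.150 V.
Since Au⁺/Au is the cathode and I₂/I⁻ the anode, E°cell = E°(Au⁺/Au) − E°(I₂/I⁻).
So E°(Au⁺/Au) = E°cell + E°(I₂/I⁻) = +1.150 + (+0.54) = +1.69 V.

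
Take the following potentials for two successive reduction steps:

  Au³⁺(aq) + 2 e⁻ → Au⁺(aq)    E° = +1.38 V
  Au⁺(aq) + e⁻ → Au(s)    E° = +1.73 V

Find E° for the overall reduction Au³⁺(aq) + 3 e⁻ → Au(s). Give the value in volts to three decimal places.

Since ΔG° = −nFE° is additive over sequential reductions, n₃E°₃ = n₁E°₁ + n₂E°₂.
E°₃ = (2×+1.38 + 1×+1.73) / 3 = (+4.490) / 3 = +1.497 V.
E° values themselves are not directly additive — weighting by electron count is essential.

+1.497 V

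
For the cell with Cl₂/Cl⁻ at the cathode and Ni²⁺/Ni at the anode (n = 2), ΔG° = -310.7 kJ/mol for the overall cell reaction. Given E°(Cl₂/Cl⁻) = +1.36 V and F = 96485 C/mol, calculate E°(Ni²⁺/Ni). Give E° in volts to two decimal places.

-0.25 V

E°cell = −ΔG°/(nF) = −(-310.7×10³)/((2)(96485)) = +1.610 V.
Since Cl₂/Cl⁻ is the cathode and Ni²⁺/Ni the anode, E°cell = E°(Cl₂/Cl⁻) − E°(Ni²⁺/Ni).
So E°(Ni²⁺/Ni) = E°(Cl₂/Cl⁻) − E°cell = (+1.36) − (+1.610) = -0.25 V.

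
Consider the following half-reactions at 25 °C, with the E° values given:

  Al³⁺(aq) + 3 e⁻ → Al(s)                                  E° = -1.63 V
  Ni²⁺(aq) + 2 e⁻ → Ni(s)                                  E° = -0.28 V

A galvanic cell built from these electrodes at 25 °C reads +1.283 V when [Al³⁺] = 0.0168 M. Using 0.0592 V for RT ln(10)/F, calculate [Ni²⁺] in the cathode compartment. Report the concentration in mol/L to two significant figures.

Ni²⁺/Ni is the cathode, Al³⁺/Al the anode: E°cell = +1.35 V, n = 6.
Overall reaction: 3 Ni²⁺(aq) + 2 Al(s) → 3 Ni(s) + 2 Al³⁺(aq); Q = [Al³⁺]^2/[Ni²⁺]^3.
From E = E° − (0.0592/n) log Q: log Q = (E° − E)·n/0.0592 = (+1.35 − (+1.283))·6/0.0592 = 6.7905.
So 3·log[Ni²⁺] = 2·log(0.0168) − log Q = -3.5494 − (6.7905) = -10.3399; log[Ni²⁺] = -10.3399 / 3 = -3.4466; [Ni²⁺] = 10^(-3.4466) ≈ 0.00036 M.

0.00036 M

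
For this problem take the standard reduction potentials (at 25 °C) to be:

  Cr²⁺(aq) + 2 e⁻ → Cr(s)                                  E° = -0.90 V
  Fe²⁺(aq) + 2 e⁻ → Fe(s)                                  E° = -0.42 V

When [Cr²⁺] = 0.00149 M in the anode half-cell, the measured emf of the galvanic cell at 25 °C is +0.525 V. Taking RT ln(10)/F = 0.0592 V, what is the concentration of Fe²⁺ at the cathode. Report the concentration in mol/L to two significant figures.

0.049 M

Fe²⁺/Fe is the cathode, Cr²⁺/Cr the anode: E°cell = +0.48 V, n = 2.
Overall reaction: Fe²⁺(aq) + Cr(s) → Fe(s) + Cr²⁺(aq); Q = [Cr²⁺]^1/[Fe²⁺]^1.
From E = E° − (0.0592/n) log Q: log Q = (E° − E)·n/0.0592 = (+0.48 − (+0.525))·2/0.0592 = -1.5203.
So 1·log[Fe²⁺] = 1·log(0.00149) − log Q = -2.8268 − (-1.5203) = -1.3065; [Fe²⁺] = 10^(-1.3065) ≈ 0.049 M.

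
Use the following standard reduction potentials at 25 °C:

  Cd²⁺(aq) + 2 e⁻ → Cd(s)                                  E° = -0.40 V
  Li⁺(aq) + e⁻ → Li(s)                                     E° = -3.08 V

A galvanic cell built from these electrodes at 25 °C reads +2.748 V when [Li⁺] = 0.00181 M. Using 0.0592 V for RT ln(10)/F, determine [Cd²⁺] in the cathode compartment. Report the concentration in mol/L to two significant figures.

0.00065 M

Cd²⁺/Cd is the cathode, Li⁺/Li the anode: E°cell = +2.68 V, n = 2.
Overall reaction: Cd²⁺(aq) + 2 Li(s) → Cd(s) + 2 Li⁺(aq); Q = [Li⁺]^2/[Cd²⁺]^1.
From E = E° − (0.0592/n) log Q: log Q = (E° − E)·n/0.0592 = (+2.68 − (+2.748))·2/0.0592 = -2.2973.
So 1·log[Cd²⁺] = 2·log(0.00181) − log Q = -5.4846 − (-2.2973) = -3.1873; [Cd²⁺] = 10^(-3.1873) ≈ 0.00065 M.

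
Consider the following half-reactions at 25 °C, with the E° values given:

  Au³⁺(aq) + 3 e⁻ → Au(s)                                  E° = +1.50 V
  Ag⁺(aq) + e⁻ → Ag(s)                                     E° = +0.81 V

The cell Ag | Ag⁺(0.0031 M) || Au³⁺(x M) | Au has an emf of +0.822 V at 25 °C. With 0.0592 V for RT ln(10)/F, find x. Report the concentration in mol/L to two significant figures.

Au³⁺/Au is the cathode, Ag⁺/Ag the anode: E°cell = +0.69 V, n = 3.
Overall reaction: Au³⁺(aq) + 3 Ag(s) → Au(s) + 3 Ag⁺(aq); Q = [Ag⁺]^3/[Au³⁺]^1.
From E = E° − (0.0592/n) log Q: log Q = (E° − E)·n/0.0592 = (+0.69 − (+0.822))·3/0.0592 = -6.6892.
So 1·log[Au³⁺] = 3·log(0.0031) − log Q = -7.5259 − (-6.6892) = -0.8367; [Au³⁺] = 10^(-0.8367) ≈ 0.15 M.

0.15 M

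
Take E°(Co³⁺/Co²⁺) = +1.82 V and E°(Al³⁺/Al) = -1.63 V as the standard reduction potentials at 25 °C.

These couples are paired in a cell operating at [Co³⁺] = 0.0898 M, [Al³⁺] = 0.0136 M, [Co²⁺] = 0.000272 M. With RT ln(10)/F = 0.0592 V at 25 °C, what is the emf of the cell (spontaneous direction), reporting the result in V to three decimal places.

Co³⁺/Co²⁺ is the cathode (higher E°), Al³⁺/Al the anode: E°cell = +1.82 − (-1.63) = +3.45 V, n = 3.
Overall: 3 Co³⁺(aq) + Al(s) → 3 Co²⁺(aq) + Al³⁺(aq)
Q = [Co²⁺]^3·[Al³⁺] / ([Co³⁺]^3); log Q = -9.423.
E = E° − (0.0592/n) log Q = +3.45 − (0.0592/3)(-9.423) = +3.636 V.

+3.636 V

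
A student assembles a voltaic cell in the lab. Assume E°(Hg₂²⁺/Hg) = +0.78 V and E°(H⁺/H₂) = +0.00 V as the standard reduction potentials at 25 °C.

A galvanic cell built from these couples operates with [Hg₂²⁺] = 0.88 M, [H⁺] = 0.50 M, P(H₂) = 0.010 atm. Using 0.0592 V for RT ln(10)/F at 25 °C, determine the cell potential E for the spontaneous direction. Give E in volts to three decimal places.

+0.737 V

Hg₂²⁺/Hg is the cathode (higher E°), H⁺/H₂ the anode: E°cell = +0.78 − (+0.00) = +0.78 V, n = 2.
Overall: Hg₂²⁺(aq) + H₂(g) → 2 Hg(l) + 2 H⁺(aq)
Q = [H⁺]^2 / ([Hg₂²⁺]·P(H₂)); log Q = 1.453.
E = E° − (0.0592/n) log Q = +0.78 − (0.0592/2)(1.453) = +0.737 V.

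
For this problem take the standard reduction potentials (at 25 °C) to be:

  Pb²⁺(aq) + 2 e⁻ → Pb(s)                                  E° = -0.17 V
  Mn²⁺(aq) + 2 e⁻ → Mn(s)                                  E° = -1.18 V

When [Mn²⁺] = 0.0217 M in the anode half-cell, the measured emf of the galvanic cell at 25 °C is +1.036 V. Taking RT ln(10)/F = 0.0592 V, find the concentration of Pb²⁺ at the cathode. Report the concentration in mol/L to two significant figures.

0.16 M

Pb²⁺/Pb is the cathode, Mn²⁺/Mn the anode: E°cell = +1.01 V, n = 2.
Overall reaction: Pb²⁺(aq) + Mn(s) → Pb(s) + Mn²⁺(aq); Q = [Mn²⁺]^1/[Pb²⁺]^1.
From E = E° − (0.0592/n) log Q: log Q = (E° − E)·n/0.0592 = (+1.01 − (+1.036))·2/0.0592 = -0.8784.
So 1·log[Pb²⁺] = 1·log(0.0217) − log Q = -1.6635 − (-0.8784) = -0.7851; [Pb²⁺] = 10^(-0.7851) ≈ 0.16 M.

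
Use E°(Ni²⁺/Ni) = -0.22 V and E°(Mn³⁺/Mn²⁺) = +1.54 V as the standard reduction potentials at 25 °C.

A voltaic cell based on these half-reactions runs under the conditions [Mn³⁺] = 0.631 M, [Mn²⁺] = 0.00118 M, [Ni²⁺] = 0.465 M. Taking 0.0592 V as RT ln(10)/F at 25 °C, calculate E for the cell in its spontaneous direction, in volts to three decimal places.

+1.931 V

Mn³⁺/Mn²⁺ is the cathode (higher E°), Ni²⁺/Ni the anode: E°cell = +1.54 − (-0.22) = +1.76 V, n = 2.
Overall: 2 Mn³⁺(aq) + Ni(s) → 2 Mn²⁺(aq) + Ni²⁺(aq)
Q = [Mn²⁺]^2·[Ni²⁺] / ([Mn³⁺]^2); log Q = -5.789.
E = E° − (0.0592/n) log Q = +1.76 − (0.0592/2)(-5.789) = +1.931 V.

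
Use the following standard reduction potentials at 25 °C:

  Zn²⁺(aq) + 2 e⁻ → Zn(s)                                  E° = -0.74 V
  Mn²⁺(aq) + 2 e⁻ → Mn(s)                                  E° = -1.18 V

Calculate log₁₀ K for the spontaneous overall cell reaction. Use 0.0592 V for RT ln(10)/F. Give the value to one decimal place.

Cathode: Zn²⁺/Zn; anode: Mn²⁺/Mn. E°cell = +0.44 V, n = 2.
log K = nE°cell / 0.0592 = (2)(+0.44) / 0.0592 = 14.9.

14.9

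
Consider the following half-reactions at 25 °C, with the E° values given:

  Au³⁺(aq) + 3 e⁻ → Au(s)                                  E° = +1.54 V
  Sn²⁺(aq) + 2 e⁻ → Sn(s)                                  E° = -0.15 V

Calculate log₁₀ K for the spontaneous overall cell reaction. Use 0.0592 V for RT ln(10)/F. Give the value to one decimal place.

Cathode: Au³⁺/Au; anode: Sn²⁺/Sn. E°cell = +1.69 V, n = 6.
log K = nE°cell / 0.0592 = (6)(+1.69) / 0.0592 = 171.3.

171.3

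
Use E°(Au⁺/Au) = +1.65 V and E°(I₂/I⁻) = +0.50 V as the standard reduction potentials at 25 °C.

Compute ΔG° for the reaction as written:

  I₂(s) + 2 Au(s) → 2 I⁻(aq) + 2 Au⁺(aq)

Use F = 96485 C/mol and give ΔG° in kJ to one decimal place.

As written, I₂/I⁻ is reduced (cathode) and Au⁺/Au is oxidised (anode), so E°cell = (+0.50) − (+1.65) = -1.15 V.
Balancing electrons gives n = 2.
ΔG° = −nFE° = −(2)(96485)(-1.15) = 221,915 J = +221.9 kJ.

+221.9 kJ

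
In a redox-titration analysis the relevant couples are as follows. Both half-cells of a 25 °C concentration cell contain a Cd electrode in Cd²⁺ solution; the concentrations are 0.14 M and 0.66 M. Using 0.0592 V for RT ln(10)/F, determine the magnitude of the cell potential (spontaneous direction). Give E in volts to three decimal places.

For a concentration cell E°cell = 0. The 0.66 M side is the cathode (reduction is favoured where [Cd²⁺] is higher).
With n = 2, E = −(0.0592/2) log([Cd²⁺]ₐₙ/[Cd²⁺]꜀ₐₜ) = −(0.0592/2) log(0.14/0.66) = −(0.0592/2)(-0.673) = +0.020 V.

+0.020 V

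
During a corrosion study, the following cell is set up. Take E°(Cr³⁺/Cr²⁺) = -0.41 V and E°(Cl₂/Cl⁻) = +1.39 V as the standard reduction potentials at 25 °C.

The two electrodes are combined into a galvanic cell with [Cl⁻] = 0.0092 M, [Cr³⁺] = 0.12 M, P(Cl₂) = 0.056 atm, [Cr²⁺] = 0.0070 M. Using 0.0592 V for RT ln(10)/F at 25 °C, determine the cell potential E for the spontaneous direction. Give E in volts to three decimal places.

Cl₂/Cl⁻ is the cathode (higher E°), Cr³⁺/Cr²⁺ the anode: E°cell = +1.39 − (-0.41) = +1.80 V, n = 2.
Overall: Cl₂(g) + 2 Cr²⁺(aq) → 2 Cl⁻(aq) + 2 Cr³⁺(aq)
Q = [Cl⁻]^2·[Cr³⁺]^2 / (P(Cl₂)·[Cr²⁺]^2); log Q = -0.352.
E = E° − (0.0592/n) log Q = +1.80 − (0.0592/2)(-0.352) = +1.810 V.

+1.810 V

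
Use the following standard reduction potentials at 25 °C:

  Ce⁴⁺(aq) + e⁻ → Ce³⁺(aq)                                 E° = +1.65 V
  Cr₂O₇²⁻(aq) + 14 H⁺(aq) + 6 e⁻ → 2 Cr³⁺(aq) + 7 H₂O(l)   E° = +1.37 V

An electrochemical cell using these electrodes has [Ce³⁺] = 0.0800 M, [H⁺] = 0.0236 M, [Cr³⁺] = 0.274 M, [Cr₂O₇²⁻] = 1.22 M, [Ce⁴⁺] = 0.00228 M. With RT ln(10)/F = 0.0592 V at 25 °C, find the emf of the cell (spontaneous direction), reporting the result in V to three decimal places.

Ce⁴⁺/Ce³⁺ is the cathode (higher E°), Cr₂O₇²⁻/Cr³⁺ the anode: E°cell = +1.65 − (+1.37) = +0.28 V, n = 6.
Overall: 6 Ce⁴⁺(aq) + 2 Cr³⁺(aq) + 7 H₂O(l) → 6 Ce³⁺(aq) + Cr₂O₇²⁻(aq) + 14 H⁺(aq)
Q = [Ce³⁺]^6·[Cr₂O₇²⁻]·[H⁺]^14 / ([Ce⁴⁺]^6·[Cr³⁺]^2); log Q = -12.297.
E = E° − (0.0592/n) log Q = +0.28 − (0.0592/6)(-12.297) = +0.401 V.

+0.401 V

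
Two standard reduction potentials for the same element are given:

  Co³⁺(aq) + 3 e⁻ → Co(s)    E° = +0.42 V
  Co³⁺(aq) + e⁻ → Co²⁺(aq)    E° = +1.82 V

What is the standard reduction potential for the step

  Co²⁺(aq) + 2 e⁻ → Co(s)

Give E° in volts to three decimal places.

-0.280 V

Sequential free energies add, so n₃E°₃ = n₁E°₁ + n₂E°₂.
With n₃ = 3, and the known step contributing 1×(+1.82) V, the unknown satisfies 2·E° = 3×(+0.42) − 1×(+1.82) = -0.560.
E° = -0.560 / 2 = -0.280 V.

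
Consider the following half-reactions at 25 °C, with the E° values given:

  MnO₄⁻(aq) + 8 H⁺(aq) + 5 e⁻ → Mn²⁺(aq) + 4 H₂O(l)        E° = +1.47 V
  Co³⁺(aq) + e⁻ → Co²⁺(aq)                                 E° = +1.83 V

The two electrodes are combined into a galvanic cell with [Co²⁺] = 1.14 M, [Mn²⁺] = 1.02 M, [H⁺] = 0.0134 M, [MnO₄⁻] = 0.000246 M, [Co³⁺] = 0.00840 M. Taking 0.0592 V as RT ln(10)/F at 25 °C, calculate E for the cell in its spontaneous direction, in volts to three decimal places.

+0.454 V

Co³⁺/Co²⁺ is the cathode (higher E°), MnO₄⁻/Mn²⁺ the anode: E°cell = +1.83 − (+1.47) = +0.36 V, n = 5.
Overall: 5 Co³⁺(aq) + Mn²⁺(aq) + 4 H₂O(l) → 5 Co²⁺(aq) + MnO₄⁻(aq) + 8 H⁺(aq)
Q = [Co²⁺]^5·[MnO₄⁻]·[H⁺]^8 / ([Co³⁺]^5·[Mn²⁺]); log Q = -7.938.
E = E° − (0.0592/n) log Q = +0.36 − (0.0592/5)(-7.938) = +0.454 V.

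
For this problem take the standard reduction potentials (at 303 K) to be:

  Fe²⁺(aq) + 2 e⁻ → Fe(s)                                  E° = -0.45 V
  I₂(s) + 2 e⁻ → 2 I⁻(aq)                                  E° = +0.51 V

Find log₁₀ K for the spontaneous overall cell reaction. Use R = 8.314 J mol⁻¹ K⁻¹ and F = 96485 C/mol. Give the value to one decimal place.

Cathode: I₂/I⁻; anode: Fe²⁺/Fe. E°cell = (+0.51) − (-0.45) = +0.96 V, with n = 2.
ΔG° = −nFE° = −RT ln K, so ln K = nFE°/(RT) = (2)(96485)(+0.96) / ((8.314)(303)) = 73.537.
log₁₀ K = 73.537 / ln 10 = 31.9.

31.9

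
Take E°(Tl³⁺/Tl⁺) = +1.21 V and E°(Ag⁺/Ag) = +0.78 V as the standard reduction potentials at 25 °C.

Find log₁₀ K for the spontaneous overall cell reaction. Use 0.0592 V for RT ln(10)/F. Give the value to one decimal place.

Cathode: Tl³⁺/Tl⁺; anode: Ag⁺/Ag. E°cell = +0.43 V, n = 2.
log K = nE°cell / 0.0592 = (2)(+0.43) / 0.0592 = 14.5.

14.5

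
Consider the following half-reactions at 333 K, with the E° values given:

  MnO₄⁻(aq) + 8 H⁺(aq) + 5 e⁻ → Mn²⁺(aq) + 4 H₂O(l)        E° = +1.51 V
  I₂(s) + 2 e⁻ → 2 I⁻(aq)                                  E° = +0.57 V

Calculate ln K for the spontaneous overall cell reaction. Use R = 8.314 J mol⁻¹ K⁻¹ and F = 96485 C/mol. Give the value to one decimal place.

327.6

Cathode: MnO₄⁻/Mn²⁺; anode: I₂/I⁻. E°cell = (+1.51) − (+0.57) = +0.94 V, with n = 10.
ΔG° = −nFE° = −RT ln K, so ln K = nFE°/(RT) = (10)(96485)(+0.94) / ((8.314)(333)) = 327.592.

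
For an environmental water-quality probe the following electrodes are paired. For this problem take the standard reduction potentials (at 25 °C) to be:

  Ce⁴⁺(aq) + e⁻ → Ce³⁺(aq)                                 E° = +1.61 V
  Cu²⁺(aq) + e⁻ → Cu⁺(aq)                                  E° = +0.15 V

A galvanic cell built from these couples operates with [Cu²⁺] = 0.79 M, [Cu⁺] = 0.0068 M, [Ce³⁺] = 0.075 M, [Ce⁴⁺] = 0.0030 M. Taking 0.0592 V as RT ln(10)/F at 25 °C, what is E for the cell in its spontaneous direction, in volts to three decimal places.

+1.255 V

Ce⁴⁺/Ce³⁺ is the cathode (higher E°), Cu²⁺/Cu⁺ the anode: E°cell = +1.61 − (+0.15) = +1.46 V, n = 1.
Overall: Ce⁴⁺(aq) + Cu⁺(aq) → Ce³⁺(aq) + Cu²⁺(aq)
Q = [Ce³⁺]·[Cu²⁺] / ([Ce⁴⁺]·[Cu⁺]); log Q = 3.463.
E = E° − (0.0592/n) log Q = +1.46 − (0.0592/1)(3.463) = +1.255 V.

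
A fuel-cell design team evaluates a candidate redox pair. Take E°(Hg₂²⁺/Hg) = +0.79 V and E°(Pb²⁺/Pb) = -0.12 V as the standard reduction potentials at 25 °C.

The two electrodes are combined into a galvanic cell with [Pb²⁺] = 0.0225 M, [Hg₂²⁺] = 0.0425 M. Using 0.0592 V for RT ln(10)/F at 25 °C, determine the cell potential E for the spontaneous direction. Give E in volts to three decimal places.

Hg₂²⁺/Hg is the cathode (higher E°), Pb²⁺/Pb the anode: E°cell = +0.79 − (-0.12) = +0.91 V, n = 2.
Overall: Hg₂²⁺(aq) + Pb(s) → 2 Hg(l) + Pb²⁺(aq)
Q = [Pb²⁺] / ([Hg₂²⁺]); log Q = -0.276.
E = E° − (0.0592/n) log Q = +0.91 − (0.0592/2)(-0.276) = +0.918 V.

+0.918 V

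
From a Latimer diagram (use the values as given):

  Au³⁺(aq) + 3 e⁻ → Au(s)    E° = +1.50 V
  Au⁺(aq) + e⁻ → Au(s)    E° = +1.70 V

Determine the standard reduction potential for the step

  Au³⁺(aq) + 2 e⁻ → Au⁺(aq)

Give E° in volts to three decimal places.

Sequential free energies add, so n₃E°₃ = n₁E°₁ + n₂E°₂.
With n₃ = 3, and the known step contributing 1×(+1.70) V, the unknown satisfies 2·E° = 3×(+1.50) − 1×(+1.70) = +2.800.
E° = +2.800 / 2 = +1.400 V.

+1.400 V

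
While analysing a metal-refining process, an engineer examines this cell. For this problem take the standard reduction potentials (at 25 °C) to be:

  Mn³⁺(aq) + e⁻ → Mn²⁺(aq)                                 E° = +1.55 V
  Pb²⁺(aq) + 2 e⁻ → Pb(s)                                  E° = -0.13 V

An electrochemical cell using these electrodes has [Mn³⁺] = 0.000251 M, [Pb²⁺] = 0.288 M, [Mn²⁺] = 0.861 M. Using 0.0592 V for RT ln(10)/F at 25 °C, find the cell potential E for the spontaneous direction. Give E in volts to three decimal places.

Mn³⁺/Mn²⁺ is the cathode (higher E°), Pb²⁺/Pb the anode: E°cell = +1.55 − (-0.13) = +1.68 V, n = 2.
Overall: 2 Mn³⁺(aq) + Pb(s) → 2 Mn²⁺(aq) + Pb²⁺(aq)
Q = [Mn²⁺]^2·[Pb²⁺] / ([Mn³⁺]^2); log Q = 6.530.
E = E° − (0.0592/n) log Q = +1.68 − (0.0592/2)(6.530) = +1.487 V.

+1.487 V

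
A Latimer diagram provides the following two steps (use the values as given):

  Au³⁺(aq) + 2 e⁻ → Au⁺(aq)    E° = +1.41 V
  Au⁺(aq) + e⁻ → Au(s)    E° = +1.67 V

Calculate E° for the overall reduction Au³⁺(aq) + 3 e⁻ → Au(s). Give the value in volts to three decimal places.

Adding the free-energy changes (−nFE°) of the two steps gives −n₃FE°₃ = −n₁FE°₁ − n₂FE°₂.
E°₃ = (2×+1.41 + 1×+1.67) / 3 = (+4.490) / 3 = +1.497 V.
E° values themselves are not directly additive — weighting by electron count is essential.

+1.497 V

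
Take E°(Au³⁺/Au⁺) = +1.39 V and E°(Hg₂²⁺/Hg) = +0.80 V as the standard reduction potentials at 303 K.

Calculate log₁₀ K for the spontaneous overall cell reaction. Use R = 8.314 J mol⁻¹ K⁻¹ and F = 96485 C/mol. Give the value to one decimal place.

Cathode: Au³⁺/Au⁺; anode: Hg₂²⁺/Hg. E°cell = (+1.39) − (+0.80) = +0.59 V, with n = 2.
ΔG° = −nFE° = −RT ln K, so ln K = nFE°/(RT) = (2)(96485)(+0.59) / ((8.314)(303)) = 45.195.
log₁₀ K = 45.195 / ln 10 = 19.6.

19.6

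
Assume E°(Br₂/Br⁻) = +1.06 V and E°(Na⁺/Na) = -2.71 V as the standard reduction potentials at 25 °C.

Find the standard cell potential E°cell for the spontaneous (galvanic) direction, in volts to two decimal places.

+3.77 V

The Br₂/Br⁻ couple has the higher reduction potential, so it is the cathode; Na⁺/Na is oxidised at the anode.
E°cell = E°(cathode) − E°(anode) = (+1.06) − (-2.71) = +3.77 V.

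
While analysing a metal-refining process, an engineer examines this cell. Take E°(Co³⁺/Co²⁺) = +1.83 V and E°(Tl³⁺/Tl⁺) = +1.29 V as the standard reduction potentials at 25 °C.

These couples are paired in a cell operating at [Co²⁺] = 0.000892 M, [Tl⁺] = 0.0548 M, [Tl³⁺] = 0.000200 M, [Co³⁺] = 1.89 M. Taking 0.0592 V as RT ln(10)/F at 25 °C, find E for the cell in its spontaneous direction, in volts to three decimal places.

Co³⁺/Co²⁺ is the cathode (higher E°), Tl³⁺/Tl⁺ the anode: E°cell = +1.83 − (+1.29) = +0.54 V, n = 2.
Overall: 2 Co³⁺(aq) + Tl⁺(aq) → 2 Co²⁺(aq) + Tl³⁺(aq)
Q = [Co²⁺]^2·[Tl³⁺] / ([Co³⁺]^2·[Tl⁺]); log Q = -9.090.
E = E° − (0.0592/n) log Q = +0.54 − (0.0592/2)(-9.090) = +0.809 V.

+0.809 V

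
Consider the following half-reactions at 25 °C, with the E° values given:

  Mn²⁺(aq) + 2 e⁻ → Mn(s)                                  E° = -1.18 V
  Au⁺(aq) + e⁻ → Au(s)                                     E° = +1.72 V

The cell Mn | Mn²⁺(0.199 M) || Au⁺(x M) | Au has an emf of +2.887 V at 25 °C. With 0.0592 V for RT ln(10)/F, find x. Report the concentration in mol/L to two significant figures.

0.27 M

Au⁺/Au is the cathode, Mn²⁺/Mn the anode: E°cell = +2.90 V, n = 2.
Overall reaction: 2 Au⁺(aq) + Mn(s) → 2 Au(s) + Mn²⁺(aq); Q = [Mn²⁺]^1/[Au⁺]^2.
From E = E° − (0.0592/n) log Q: log Q = (E° − E)·n/0.0592 = (+2.90 − (+2.887))·2/0.0592 = 0.4392.
So 2·log[Au⁺] = 1·log(0.199) − log Q = -0.7011 − (0.4392) = -1.1403; log[Au⁺] = -1.1403 / 2 = -0.5702; [Au⁺] = 10^(-0.5702) ≈ 0.27 M.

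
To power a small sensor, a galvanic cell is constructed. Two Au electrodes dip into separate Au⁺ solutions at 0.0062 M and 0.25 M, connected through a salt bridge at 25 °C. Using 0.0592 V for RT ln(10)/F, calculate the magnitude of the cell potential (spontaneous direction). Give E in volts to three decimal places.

+0.095 V

For a concentration cell E°cell = 0. The 0.25 M side is the cathode (reduction is favoured where [Au⁺] is higher).
With n = 1, E = −(0.0592/1) log([Au⁺]ₐₙ/[Au⁺]꜀ₐₜ) = −(0.0592/1) log(0.0062/0.25) = −(0.0592/1)(-1.606) = +0.095 V.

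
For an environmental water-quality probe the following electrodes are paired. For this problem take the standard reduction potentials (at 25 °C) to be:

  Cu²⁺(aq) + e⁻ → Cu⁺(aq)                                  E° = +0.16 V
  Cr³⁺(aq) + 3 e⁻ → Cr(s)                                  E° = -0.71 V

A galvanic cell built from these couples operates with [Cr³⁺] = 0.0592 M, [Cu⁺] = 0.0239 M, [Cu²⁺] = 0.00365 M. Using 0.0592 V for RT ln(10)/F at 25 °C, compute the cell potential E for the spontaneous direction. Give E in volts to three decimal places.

+0.846 V

Cu²⁺/Cu⁺ is the cathode (higher E°), Cr³⁺/Cr the anode: E°cell = +0.16 − (-0.71) = +0.87 V, n = 3.
Overall: 3 Cu²⁺(aq) + Cr(s) → 3 Cu⁺(aq) + Cr³⁺(aq)
Q = [Cu⁺]^3·[Cr³⁺] / ([Cu²⁺]^3); log Q = 1.221.
E = E° − (0.0592/n) log Q = +0.87 − (0.0592/3)(1.221) = +0.846 V.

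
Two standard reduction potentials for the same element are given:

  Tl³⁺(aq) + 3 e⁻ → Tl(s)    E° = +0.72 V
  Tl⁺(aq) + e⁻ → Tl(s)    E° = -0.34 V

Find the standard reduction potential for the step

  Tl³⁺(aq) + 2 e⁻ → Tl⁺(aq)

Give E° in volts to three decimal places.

+1.250 V

Sequential free energies add, so n₃E°₃ = n₁E°₁ + n₂E°₂.
With n₃ = 3, and the known step contributing 1×(-0.34) V, the unknown satisfies 2·E° = 3×(+0.72) − 1×(-0.34) = +2.500.
E° = +2.500 / 2 = +1.250 V.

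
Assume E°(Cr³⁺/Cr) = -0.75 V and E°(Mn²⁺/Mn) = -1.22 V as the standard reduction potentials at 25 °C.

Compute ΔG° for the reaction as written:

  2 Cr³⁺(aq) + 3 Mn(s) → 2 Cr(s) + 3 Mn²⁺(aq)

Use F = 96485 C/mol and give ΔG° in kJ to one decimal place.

As written, Cr³⁺/Cr is reduced (cathode) and Mn²⁺/Mn is oxidised (anode), so E°cell = (-0.75) − (-1.22) = +0.47 V.
Balancing electrons gives n = 6.
ΔG° = −nFE° = −(6)(96485)(+0.47) = -272,088 J = -272.1 kJ.

-272.1 kJ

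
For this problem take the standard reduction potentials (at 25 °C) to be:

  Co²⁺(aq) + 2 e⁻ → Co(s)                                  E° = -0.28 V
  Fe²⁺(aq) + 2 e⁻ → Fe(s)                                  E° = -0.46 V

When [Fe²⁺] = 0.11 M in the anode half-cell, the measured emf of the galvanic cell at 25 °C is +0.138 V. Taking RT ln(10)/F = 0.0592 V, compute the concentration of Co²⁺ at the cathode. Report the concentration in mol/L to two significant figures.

Co²⁺/Co is the cathode, Fe²⁺/Fe the anode: E°cell = +0.18 V, n = 2.
Overall reaction: Co²⁺(aq) + Fe(s) → Co(s) + Fe²⁺(aq); Q = [Fe²⁺]^1/[Co²⁺]^1.
From E = E° − (0.0592/n) log Q: log Q = (E° − E)·n/0.0592 = (+0.18 − (+0.138))·2/0.0592 = 1.4189.
So 1·log[Co²⁺] = 1·log(0.11) − log Q = -0.9586 − (1.4189) = -2.3775; [Co²⁺] = 10^(-2.3775) ≈ 0.0042 M.

0.0042 M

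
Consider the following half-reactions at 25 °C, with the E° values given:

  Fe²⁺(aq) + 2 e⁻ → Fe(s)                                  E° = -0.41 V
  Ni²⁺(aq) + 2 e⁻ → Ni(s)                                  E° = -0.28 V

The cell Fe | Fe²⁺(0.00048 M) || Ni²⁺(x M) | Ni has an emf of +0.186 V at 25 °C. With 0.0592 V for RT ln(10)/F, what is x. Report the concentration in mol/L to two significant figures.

0.037 M

Ni²⁺/Ni is the cathode, Fe²⁺/Fe the anode: E°cell = +0.13 V, n = 2.
Overall reaction: Ni²⁺(aq) + Fe(s) → Ni(s) + Fe²⁺(aq); Q = [Fe²⁺]^1/[Ni²⁺]^1.
From E = E° − (0.0592/n) log Q: log Q = (E° − E)·n/0.0592 = (+0.13 − (+0.186))·2/0.0592 = -1.8919.
So 1·log[Ni²⁺] = 1·log(0.00048) − log Q = -3.3188 − (-1.8919) = -1.4269; [Ni²⁺] = 10^(-1.4269) ≈ 0.037 M.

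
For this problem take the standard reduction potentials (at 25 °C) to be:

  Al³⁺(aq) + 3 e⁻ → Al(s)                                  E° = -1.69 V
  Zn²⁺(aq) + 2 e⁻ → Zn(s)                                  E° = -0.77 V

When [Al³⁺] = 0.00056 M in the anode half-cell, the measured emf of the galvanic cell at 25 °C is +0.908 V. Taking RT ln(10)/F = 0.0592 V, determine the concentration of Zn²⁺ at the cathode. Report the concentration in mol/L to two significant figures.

Zn²⁺/Zn is the cathode, Al³⁺/Al the anode: E°cell = +0.92 V, n = 6.
Overall reaction: 3 Zn²⁺(aq) + 2 Al(s) → 3 Zn(s) + 2 Al³⁺(aq); Q = [Al³⁺]^2/[Zn²⁺]^3.
From E = E° − (0.0592/n) log Q: log Q = (E° − E)·n/0.0592 = (+0.92 − (+0.908))·6/0.0592 = 1.2162.
So 3·log[Zn²⁺] = 2·log(0.00056) − log Q = -6.5036 − (1.2162) = -7.7198; log[Zn²⁺] = -7.7198 / 3 = -2.5733; [Zn²⁺] = 10^(-2.5733) ≈ 0.0027 M.

0.0027 M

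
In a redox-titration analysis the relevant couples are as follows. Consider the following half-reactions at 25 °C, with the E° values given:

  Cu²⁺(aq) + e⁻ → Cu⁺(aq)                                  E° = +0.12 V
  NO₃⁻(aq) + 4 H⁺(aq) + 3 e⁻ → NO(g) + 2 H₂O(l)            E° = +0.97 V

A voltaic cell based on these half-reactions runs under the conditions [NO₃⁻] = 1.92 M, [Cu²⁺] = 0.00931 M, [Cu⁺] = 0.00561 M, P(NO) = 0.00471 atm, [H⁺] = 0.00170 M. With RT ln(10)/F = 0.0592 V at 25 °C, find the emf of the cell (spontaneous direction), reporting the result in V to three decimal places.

NO₃⁻/NO is the cathode (higher E°), Cu²⁺/Cu⁺ the anode: E°cell = +0.97 − (+0.12) = +0.85 V, n = 3.
Overall: NO₃⁻(aq) + 4 H⁺(aq) + 3 Cu⁺(aq) → NO(g) + 2 H₂O(l) + 3 Cu²⁺(aq)
Q = P(NO)·[Cu²⁺]^3 / ([NO₃⁻]·[H⁺]^4·[Cu⁺]^3); log Q = 9.128.
E = E° − (0.0592/n) log Q = +0.85 − (0.0592/3)(9.128) = +0.670 V.

+0.670 V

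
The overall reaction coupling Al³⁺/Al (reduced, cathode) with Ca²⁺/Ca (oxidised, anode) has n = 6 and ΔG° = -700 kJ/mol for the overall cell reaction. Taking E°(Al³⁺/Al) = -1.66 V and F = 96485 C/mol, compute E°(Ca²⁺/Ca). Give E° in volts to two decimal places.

-2.87 V

E°cell = −ΔG°/(nF) = −(-700×10³)/((6)(96485)) = +1.209 V.
Since Al³⁺/Al is the cathode and Ca²⁺/Ca the anode, E°cell = E°(Al³⁺/Al) − E°(Ca²⁺/Ca).
So E°(Ca²⁺/Ca) = E°(Al³⁺/Al) − E°cell = (-1.66) − (+1.209) = -2.87 V.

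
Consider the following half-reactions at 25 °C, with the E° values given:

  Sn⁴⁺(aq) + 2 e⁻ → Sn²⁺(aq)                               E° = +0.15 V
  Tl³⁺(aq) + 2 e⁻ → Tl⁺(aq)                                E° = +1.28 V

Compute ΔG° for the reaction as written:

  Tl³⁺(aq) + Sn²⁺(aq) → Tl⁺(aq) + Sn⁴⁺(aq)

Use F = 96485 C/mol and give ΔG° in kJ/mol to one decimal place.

As written, Tl³⁺/Tl⁺ is reduced (cathode) and Sn⁴⁺/Sn²⁺ is oxidised (anode), so E°cell = (+1.28) − (+0.15) = +1.13 V.
Balancing electrons gives n = 2.
ΔG° = −nFE° = −(2)(96485)(+1.13) = -218,056 J = -218.1 kJ/mol.

-218.1 kJ/mol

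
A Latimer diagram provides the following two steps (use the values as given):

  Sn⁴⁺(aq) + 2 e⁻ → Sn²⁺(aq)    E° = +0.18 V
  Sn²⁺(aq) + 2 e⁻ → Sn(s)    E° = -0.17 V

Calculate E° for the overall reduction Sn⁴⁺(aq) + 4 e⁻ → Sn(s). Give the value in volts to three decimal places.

+0.005 V

Standard free energies of sequential steps add: ΔG°₃ = ΔG°₁ + ΔG°₂, so n₃E°₃ = n₁E°₁ + n₂E°₂.
E°₃ = (2×+0.18 + 2×-0.17) / 4 = (+0.020) / 4 = +0.005 V.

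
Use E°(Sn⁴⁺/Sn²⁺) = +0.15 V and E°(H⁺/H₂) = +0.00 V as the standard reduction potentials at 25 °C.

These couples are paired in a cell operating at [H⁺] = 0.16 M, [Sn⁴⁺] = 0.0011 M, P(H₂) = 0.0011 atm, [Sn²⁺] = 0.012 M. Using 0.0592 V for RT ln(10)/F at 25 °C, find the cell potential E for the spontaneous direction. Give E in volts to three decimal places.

Sn⁴⁺/Sn²⁺ is the cathode (higher E°), H⁺/H₂ the anode: E°cell = +0.15 − (+0.00) = +0.15 V, n = 2.
Overall: Sn⁴⁺(aq) + H₂(g) → Sn²⁺(aq) + 2 H⁺(aq)
Q = [Sn²⁺]·[H⁺]^2 / ([Sn⁴⁺]·P(H₂)); log Q = 2.405.
E = E° − (0.0592/n) log Q = +0.15 − (0.0592/2)(2.405) = +0.079 V.

+0.079 V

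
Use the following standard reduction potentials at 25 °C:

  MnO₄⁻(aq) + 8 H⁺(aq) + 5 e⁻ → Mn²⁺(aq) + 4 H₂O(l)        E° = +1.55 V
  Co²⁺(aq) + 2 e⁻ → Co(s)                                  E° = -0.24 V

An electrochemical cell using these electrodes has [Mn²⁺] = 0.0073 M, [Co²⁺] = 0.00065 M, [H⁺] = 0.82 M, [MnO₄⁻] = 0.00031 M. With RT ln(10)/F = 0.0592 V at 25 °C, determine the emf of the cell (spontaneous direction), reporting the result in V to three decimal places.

+1.860 V

MnO₄⁻/Mn²⁺ is the cathode (higher E°), Co²⁺/Co the anode: E°cell = +1.55 − (-0.24) = +1.79 V, n = 10.
Overall: 2 MnO₄⁻(aq) + 16 H⁺(aq) + 5 Co(s) → 2 Mn²⁺(aq) + 8 H₂O(l) + 5 Co²⁺(aq)
Q = [Mn²⁺]^2·[Co²⁺]^5 / ([MnO₄⁻]^2·[H⁺]^16); log Q = -11.813.
E = E° − (0.0592/n) log Q = +1.79 − (0.0592/10)(-11.813) = +1.860 V.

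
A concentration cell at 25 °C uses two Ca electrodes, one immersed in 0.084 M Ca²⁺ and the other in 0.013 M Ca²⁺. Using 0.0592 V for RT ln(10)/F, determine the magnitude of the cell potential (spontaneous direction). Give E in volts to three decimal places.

+0.024 V

For a concentration cell E°cell = 0. The 0.084 M side is the cathode (reduction is favoured where [Ca²⁺] is higher).
With n = 2, E = −(0.0592/2) log([Ca²⁺]ₐₙ/[Ca²⁺]꜀ₐₜ) = −(0.0592/2) log(0.013/0.084) = −(0.0592/2)(-0.810) = +0.024 V.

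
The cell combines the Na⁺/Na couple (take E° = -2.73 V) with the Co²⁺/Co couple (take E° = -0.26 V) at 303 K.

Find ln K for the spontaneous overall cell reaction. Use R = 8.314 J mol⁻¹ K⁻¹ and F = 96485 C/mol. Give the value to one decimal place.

189.2

Cathode: Co²⁺/Co; anode: Na⁺/Na. E°cell = (-0.26) − (-2.73) = +2.47 V, with n = 2.
ΔG° = −nFE° = −RT ln K, so ln K = nFE°/(RT) = (2)(96485)(+2.47) / ((8.314)(303)) = 189.206.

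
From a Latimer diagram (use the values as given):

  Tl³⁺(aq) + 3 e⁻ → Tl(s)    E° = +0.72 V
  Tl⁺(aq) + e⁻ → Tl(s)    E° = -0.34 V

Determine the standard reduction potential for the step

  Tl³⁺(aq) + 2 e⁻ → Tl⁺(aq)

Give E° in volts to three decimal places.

+1.250 V

Sequential free energies add, so n₃E°₃ = n₁E°₁ + n₂E°₂.
With n₃ = 3, and the known step contributing 1×(-0.34) V, the unknown satisfies 2·E° = 3×(+0.72) − 1×(-0.34) = +2.500.
E° = +2.500 / 2 = +1.250 V.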